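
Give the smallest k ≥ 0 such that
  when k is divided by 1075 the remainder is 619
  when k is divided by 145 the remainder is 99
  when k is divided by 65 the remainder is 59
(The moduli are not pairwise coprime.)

Combine the congruences pairwise.
gcd(1075, 145) = 5 and 5 | (99 − 619), so the pair is consistent; merging gives k ≡ 1694 (mod 31175), where 31175 = lcm(1075, 145).
gcd(31175, 65) = 5 and 5 | (59 − 1694), so the pair is consistent; merging gives k ≡ 95219 (mod 405275), where 405275 = lcm(31175, 65).
The solution is unique modulo lcm(1075, 145, 65) = 405275.

95219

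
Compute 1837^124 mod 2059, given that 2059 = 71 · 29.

Mod 71: 1837 ≡ 62; by Fermat, exponent reduces to 124 mod 70 = 54; 62^54 ≡ 27 (mod 71).
Mod 29: 1837 ≡ 10; by Fermat, exponent reduces to 124 mod 28 = 12; 10^12 ≡ 20 (mod 29).
Combine by CRT: x ≡ 27 (mod 71), x ≡ 20 (mod 29) ⇒ x ≡ 1731 (mod 2059).

1731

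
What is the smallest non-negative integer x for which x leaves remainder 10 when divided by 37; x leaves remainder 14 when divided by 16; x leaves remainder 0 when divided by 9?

From x ≡ 10 (mod 37) write x = 10 + 37t. Substituting into x ≡ 14 (mod 16) gives 37t ≡ 4 (mod 16), and since 5⁻¹ ≡ 13 (mod 16), t ≡ 4. Hence x ≡ 10 + 37·4 = 158 (mod 592).
From x ≡ 158 (mod 592) write x = 158 + 592t. Substituting into x ≡ 0 (mod 9) gives 592t ≡ 4 (mod 9), and since 7⁻¹ ≡ 4 (mod 9), t ≡ 7. Hence x ≡ 158 + 592·7 = 4302 (mod 5328).

4302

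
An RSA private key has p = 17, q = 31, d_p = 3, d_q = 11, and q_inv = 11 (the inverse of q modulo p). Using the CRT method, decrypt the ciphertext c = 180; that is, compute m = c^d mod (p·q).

439

m₁ = c^(d_p) mod p: c ≡ 10 (mod 17), and 10^3 mod 17 = 14.
m₂ = c^(d_q) mod q: c ≡ 25 (mod 31), and 25^11 mod 31 = 5.
h = q_inv·(m₁ − m₂) mod p = 11·(14 − 5) mod 17 = 14.
m = m₂ + h·q = 5 + 14·31 = 439.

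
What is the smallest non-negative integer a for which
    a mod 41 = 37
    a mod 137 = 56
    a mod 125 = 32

582032

Combine the congruences pairwise.
From a ≡ 37 (mod 41) write a = 37 + 41t. Substituting into a ≡ 56 (mod 137) gives 41t ≡ 19 (mod 137), and since 41⁻¹ ≡ 127 (mod 137), t ≡ 84. Hence a ≡ 37 + 41·84 = 3481 (mod 5617).
From a ≡ 3481 (mod 5617) write a = 3481 + 5617t. Substituting into a ≡ 32 (mod 125) gives 5617t ≡ 51 (mod 125), and since 117⁻¹ ≡ 78 (mod 125), t ≡ 103. Hence a ≡ 3481 + 5617·103 = 582032 (mod 702125).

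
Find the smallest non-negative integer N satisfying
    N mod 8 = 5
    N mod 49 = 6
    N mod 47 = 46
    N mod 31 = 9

528373

The moduli are pairwise coprime; M = 8·49·47·31 = 571144.
M/8 = 71393; 71393 ≡ 1 (mod 8), inverse 1.
M/49 = 11656; 11656 ≡ 43 (mod 49); 43·8 ≡ 1, so inverse 8.
M/47 = 12152; 12152 ≡ 26 (mod 47); 26·38 ≡ 1, so inverse 38.
M/31 = 18424; 18424 ≡ 10 (mod 31); 10·28 ≡ 1, so inverse 28.
N ≡ 5·71393·1 + 6·11656·8 + 46·12152·38 + 9·18424·28 = 26800997.
26800997 mod 571144 = 528373.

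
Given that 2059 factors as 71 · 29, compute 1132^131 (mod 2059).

Mod 71: 1132 ≡ 67; by Fermat, exponent reduces to 131 mod 70 = 61; 67^61 ≡ 65 (mod 71).
Mod 29: 1132 ≡ 1; by Fermat, exponent reduces to 131 mod 28 = 19; 1^19 ≡ 1 (mod 29).
Combine by CRT: x ≡ 65 (mod 71), x ≡ 1 (mod 29) ⇒ x ≡ 349 (mod 2059).

349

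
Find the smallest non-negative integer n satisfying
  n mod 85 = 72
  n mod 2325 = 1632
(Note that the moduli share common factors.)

Combine the congruences pairwise.
gcd(85, 2325) = 5 and 5 | (1632 − 72), so the pair is consistent; merging gives n ≡ 38832 (mod 39525), where 39525 = lcm(85, 2325).
The solution is unique modulo lcm(85, 2325) = 39525.

38832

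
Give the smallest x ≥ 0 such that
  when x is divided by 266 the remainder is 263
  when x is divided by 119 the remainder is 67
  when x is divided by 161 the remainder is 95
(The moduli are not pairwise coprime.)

Combine the congruences pairwise.
gcd(266, 119) = 7 and 7 | (67 − 263), so the pair is consistent; merging gives x ≡ 2923 (mod 4522), where 4522 = lcm(266, 119).
gcd(4522, 161) = 7 and 7 | (95 − 2923), so the pair is consistent; merging gives x ≡ 25533 (mod 104006), where 104006 = lcm(4522, 161).
The solution is unique modulo lcm(266, 119, 161) = 104006.

25533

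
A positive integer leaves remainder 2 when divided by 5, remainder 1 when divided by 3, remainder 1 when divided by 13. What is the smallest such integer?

Combine the congruences pairwise.
From x ≡ 2 (mod 5) write x = 2 + 5t. Substituting into x ≡ 1 (mod 3) gives 5t ≡ 2 (mod 3), and since 2⁻¹ ≡ 2 (mod 3), t ≡ 1. Hence x ≡ 2 + 5·1 = 7 (mod 15).
From x ≡ 7 (mod 15) write x = 7 + 15t. Substituting into x ≡ 1 (mod 13) gives 15t ≡ 7 (mod 13), and since 2⁻¹ ≡ 7 (mod 13), t ≡ 10. Hence x ≡ 7 + 15·10 = 157 (mod 195).

157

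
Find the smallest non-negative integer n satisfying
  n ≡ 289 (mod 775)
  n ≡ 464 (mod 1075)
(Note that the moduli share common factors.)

gcd(775, 1075) = 25 and 25 | (464 − 289), so the pair is consistent; merging gives n ≡ 2614 (mod 33325), where 33325 = lcm(775, 1075).
The solution is unique modulo lcm(775, 1075) = 33325.

2614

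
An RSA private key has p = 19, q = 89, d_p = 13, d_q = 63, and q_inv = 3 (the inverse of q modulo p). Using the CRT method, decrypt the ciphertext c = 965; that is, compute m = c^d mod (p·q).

m₁ = c^(d_p) mod p: c ≡ 15 (mod 19), and 15^13 mod 19 = 10.
m₂ = c^(d_q) mod q: c ≡ 75 (mod 89), and 75^63 mod 89 = 63.
h = q_inv·(m₁ − m₂) mod p = 3·(10 − 63) mod 19 = 12.
m = m₂ + h·q = 63 + 12·89 = 1131.

1131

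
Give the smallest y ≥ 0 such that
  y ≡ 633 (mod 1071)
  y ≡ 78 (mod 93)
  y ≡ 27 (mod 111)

gcd(1071, 93) = 3 and 3 | (78 − 633), so the pair is consistent; merging gives y ≡ 2775 (mod 33201), where 33201 = lcm(1071, 93).
gcd(33201, 111) = 3 and 3 | (27 − 2775), so the pair is consistent; merging gives y ≡ 998805 (mod 1228437), where 1228437 = lcm(33201, 111).
The solution is unique modulo lcm(1071, 93, 111) = 1228437.

998805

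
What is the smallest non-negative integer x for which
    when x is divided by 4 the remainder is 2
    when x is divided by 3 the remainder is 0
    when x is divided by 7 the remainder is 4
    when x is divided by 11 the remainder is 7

From x ≡ 2 (mod 4) write x = 2 + 4t. Substituting into x ≡ 0 (mod 3) gives 4t ≡ 1 (mod 3), and since 1⁻¹ ≡ 1 (mod 3), t ≡ 1. Hence x ≡ 2 + 4·1 = 6 (mod 12).
From x ≡ 6 (mod 12) write x = 6 + 12t. Substituting into x ≡ 4 (mod 7) gives 12t ≡ 5 (mod 7), and since 5⁻¹ ≡ 3 (mod 7), t ≡ 1. Hence x ≡ 6 + 12·1 = 18 (mod 84).
From x ≡ 18 (mod 84) write x = 18 + 84t. Substituting into x ≡ 7 (mod 11) gives 84t ≡ 0 (mod 11), and since 7⁻¹ ≡ 8 (mod 11), t ≡ 0. Hence x ≡ 18 + 84·0 = 18 (mod 924).

18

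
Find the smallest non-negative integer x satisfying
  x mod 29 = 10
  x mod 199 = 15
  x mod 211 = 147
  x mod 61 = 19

The moduli are pairwise coprime; N = 29·199·211·61 = 74278541.
N/29 = 2561329; 2561329 ≡ 20 (mod 29); 20·16 ≡ 1, so inverse 16.
N/199 = 373259; 373259 ≡ 134 (mod 199); 134·150 ≡ 1, so inverse 150.
N/211 = 352031; 352031 ≡ 83 (mod 211); 83·150 ≡ 1, so inverse 150.
N/61 = 1217681; 1217681 ≡ 60 (mod 61); 60·60 ≡ 1, so inverse 60.
x ≡ 10·2561329·16 + 15·373259·150 + 147·352031·150 + 19·1217681·60 = 10400085280.
10400085280 mod 74278541 = 1089540.

1089540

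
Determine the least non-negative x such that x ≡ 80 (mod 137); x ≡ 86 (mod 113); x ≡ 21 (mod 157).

1993293

The moduli are pairwise coprime; N = 137·113·157 = 2430517.
N/137 = 17741; 17741 ≡ 68 (mod 137); 68·135 ≡ 1, so inverse 135.
N/113 = 21509; 21509 ≡ 39 (mod 113); 39·29 ≡ 1, so inverse 29.
N/157 = 15481; 15481 ≡ 95 (mod 157); 95·119 ≡ 1, so inverse 119.
x ≡ 80·17741·135 + 86·21509·29 + 21·15481·119 = 283933265.
283933265 mod 2430517 = 1993293.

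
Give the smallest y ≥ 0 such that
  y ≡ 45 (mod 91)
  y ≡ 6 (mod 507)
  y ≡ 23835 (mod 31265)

492810

Combine the congruences pairwise.
gcd(91, 507) = 13 and 13 | (6 − 45), so the pair is consistent; merging gives y ≡ 3048 (mod 3549), where 3549 = lcm(91, 507).
gcd(3549, 31265) = 169 and 169 | (23835 − 3048), so the pair is consistent; merging gives y ≡ 492810 (mod 656565), where 656565 = lcm(3549, 31265).
The solution is unique modulo lcm(91, 507, 31265) = 656565.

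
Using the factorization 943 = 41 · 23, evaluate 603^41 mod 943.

Mod 41: 603 ≡ 29; by Fermat, exponent reduces to 41 mod 40 = 1; 29^1 ≡ 29 (mod 41).
Mod 23: 603 ≡ 5; by Fermat, exponent reduces to 41 mod 22 = 19; 5^19 ≡ 7 (mod 23).
Combine by CRT: x ≡ 29 (mod 41), x ≡ 7 (mod 23) ⇒ x ≡ 398 (mod 943).

398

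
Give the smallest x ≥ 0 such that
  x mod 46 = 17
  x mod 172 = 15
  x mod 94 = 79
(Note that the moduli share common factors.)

185259

gcd(46, 172) = 2 and 2 | (15 − 17), so the pair is consistent; merging gives x ≡ 3283 (mod 3956), where 3956 = lcm(46, 172).
gcd(3956, 94) = 2 and 2 | (79 − 3283), so the pair is consistent; merging gives x ≡ 185259 (mod 185932), where 185932 = lcm(3956, 94).
The solution is unique modulo lcm(46, 172, 94) = 185932.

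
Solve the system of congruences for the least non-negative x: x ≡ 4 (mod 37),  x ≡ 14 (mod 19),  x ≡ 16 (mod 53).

34784

The moduli are pairwise coprime; N = 37·19·53 = 37259.
N/37 = 1007; 1007 ≡ 8 (mod 37); 8·14 ≡ 1, so inverse 14.
N/19 = 1961; 1961 ≡ 4 (mod 19); 4·5 ≡ 1, so inverse 5.
N/53 = 703; 703 ≡ 14 (mod 53); 14·19 ≡ 1, so inverse 19.
x ≡ 4·1007·14 + 14·1961·5 + 16·703·19 = 407374.
407374 mod 37259 = 34784.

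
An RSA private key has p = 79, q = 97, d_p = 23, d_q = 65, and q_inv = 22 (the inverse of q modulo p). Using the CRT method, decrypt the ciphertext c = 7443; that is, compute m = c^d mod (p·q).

3455

m₁ = c^(d_p) mod p: c ≡ 17 (mod 79), and 17^23 mod 79 = 58.
m₂ = c^(d_q) mod q: c ≡ 71 (mod 97), and 71^65 mod 97 = 60.
h = q_inv·(m₁ − m₂) mod p = 22·(58 − 60) mod 79 = 35.
m = m₂ + h·q = 60 + 35·97 = 3455.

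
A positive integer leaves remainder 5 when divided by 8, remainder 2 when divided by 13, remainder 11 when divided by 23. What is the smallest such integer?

2173

The moduli are pairwise coprime; M = 8·13·23 = 2392.
M/8 = 299; 299 ≡ 3 (mod 8); 3·3 ≡ 1, so inverse 3.
M/13 = 184; 184 ≡ 2 (mod 13); 2·7 ≡ 1, so inverse 7.
M/23 = 104; 104 ≡ 12 (mod 23); 12·2 ≡ 1, so inverse 2.
n ≡ 5·299·3 + 2·184·7 + 11·104·2 = 9349.
9349 mod 2392 = 2173.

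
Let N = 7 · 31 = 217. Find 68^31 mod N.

Mod 7: 68 ≡ 5; by Fermat, exponent reduces to 31 mod 6 = 1; 5^1 ≡ 5 (mod 7).
Mod 31: 68 ≡ 6; by Fermat, exponent reduces to 31 mod 30 = 1; 6^1 ≡ 6 (mod 31).
Combine by CRT: x ≡ 5 (mod 7), x ≡ 6 (mod 31) ⇒ x ≡ 68 (mod 217).

68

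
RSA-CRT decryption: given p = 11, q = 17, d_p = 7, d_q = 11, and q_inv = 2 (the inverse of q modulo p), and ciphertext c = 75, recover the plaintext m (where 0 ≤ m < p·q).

m₁ = c^(d_p) mod p: c ≡ 9 (mod 11), and 9^7 mod 11 = 4.
m₂ = c^(d_q) mod q: c ≡ 7 (mod 17), and 7^11 mod 17 = 14.
h = q_inv·(m₁ − m₂) mod p = 2·(4 − 14) mod 11 = 2.
m = m₂ + h·q = 14 + 2·17 = 48.

48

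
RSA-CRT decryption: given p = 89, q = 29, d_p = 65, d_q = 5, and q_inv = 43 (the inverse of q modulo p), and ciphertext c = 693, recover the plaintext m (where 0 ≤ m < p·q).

743

m₁ = c^(d_p) mod p: c ≡ 70 (mod 89), and 70^65 mod 89 = 31.
m₂ = c^(d_q) mod q: c ≡ 26 (mod 29), and 26^5 mod 29 = 18.
h = q_inv·(m₁ − m₂) mod p = 43·(31 − 18) mod 89 = 25.
m = m₂ + h·q = 18 + 25·29 = 743.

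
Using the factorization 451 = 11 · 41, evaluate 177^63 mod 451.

Mod 11: 177 ≡ 1; by Fermat, exponent reduces to 63 mod 10 = 3; 1^3 ≡ 1 (mod 11).
Mod 41: 177 ≡ 13; by Fermat, exponent reduces to 63 mod 40 = 23; 13^23 ≡ 17 (mod 41).
Combine by CRT: x ≡ 1 (mod 11), x ≡ 17 (mod 41) ⇒ x ≡ 386 (mod 451).

386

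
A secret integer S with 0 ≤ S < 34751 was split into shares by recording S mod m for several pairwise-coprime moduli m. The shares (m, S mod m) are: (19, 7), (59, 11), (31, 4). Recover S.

17829

The moduli are pairwise coprime; N = 19·59·31 = 34751.
N/19 = 1829; 1829 ≡ 5 (mod 19); 5·4 ≡ 1, so inverse 4.
N/59 = 589; 589 ≡ 58 (mod 59); 58·58 ≡ 1, so inverse 58.
N/31 = 1121; 1121 ≡ 5 (mod 31); 5·25 ≡ 1, so inverse 25.
S ≡ 7·1829·4 + 11·589·58 + 4·1121·25 = 539094.
539094 mod 34751 = 17829.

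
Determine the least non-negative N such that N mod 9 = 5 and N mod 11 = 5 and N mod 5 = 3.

The moduli are pairwise coprime; M = 9·11·5 = 495.
M/9 = 55; 55 ≡ 1 (mod 9), inverse 1.
M/11 = 45; 45 ≡ 1 (mod 11), inverse 1.
M/5 = 99; 99 ≡ 4 (mod 5); 4·4 ≡ 1, so inverse 4.
N ≡ 5·55·1 + 5·45·1 + 3·99·4 = 1688.
1688 mod 495 = 203.

203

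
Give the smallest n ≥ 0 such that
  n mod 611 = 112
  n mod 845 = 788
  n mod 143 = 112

Combine the congruences pairwise.
gcd(611, 845) = 13 and 13 | (788 − 112), so the pair is consistent; merging gives n ≡ 15998 (mod 39715), where 39715 = lcm(611, 845).
gcd(39715, 143) = 13 and 13 | (112 − 15998), so the pair is consistent; merging gives n ≡ 174858 (mod 436865), where 436865 = lcm(39715, 143).
The solution is unique modulo lcm(611, 845, 143) = 436865.

174858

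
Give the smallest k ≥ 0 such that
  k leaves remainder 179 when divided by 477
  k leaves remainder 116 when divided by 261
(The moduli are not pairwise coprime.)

6380

gcd(477, 261) = 9 and 9 | (116 − 179), so the pair is consistent; merging gives k ≡ 6380 (mod 13833), where 13833 = lcm(477, 261).
The solution is unique modulo lcm(477, 261) = 13833.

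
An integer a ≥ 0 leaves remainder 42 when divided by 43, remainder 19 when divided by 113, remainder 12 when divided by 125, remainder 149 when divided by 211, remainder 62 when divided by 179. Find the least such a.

13591076262

From a ≡ 42 (mod 43) write a = 42 + 43t. Substituting into a ≡ 19 (mod 113) gives 43t ≡ 90 (mod 113), and since 43⁻¹ ≡ 92 (mod 113), t ≡ 31. Hence a ≡ 42 + 43·31 = 1375 (mod 4859).
From a ≡ 1375 (mod 4859) write a = 1375 + 4859t. Substituting into a ≡ 12 (mod 125) gives 4859t ≡ 12 (mod 125), and since 109⁻¹ ≡ 39 (mod 125), t ≡ 93. Hence a ≡ 1375 + 4859·93 = 453262 (mod 607375).
From a ≡ 453262 (mod 607375) write a = 453262 + 607375t. Substituting into a ≡ 149 (mod 211) gives 607375t ≡ 115 (mod 211), and since 117⁻¹ ≡ 101 (mod 211), t ≡ 10. Hence a ≡ 453262 + 607375·10 = 6527012 (mod 128156125).
From a ≡ 6527012 (mod 128156125) write a = 6527012 + 128156125t. Substituting into a ≡ 62 (mod 179) gives 128156125t ≡ 106 (mod 179), and since 1⁻¹ ≡ 1 (mod 179), t ≡ 106. Hence a ≡ 6527012 + 128156125·106 = 13591076262 (mod 22939946375).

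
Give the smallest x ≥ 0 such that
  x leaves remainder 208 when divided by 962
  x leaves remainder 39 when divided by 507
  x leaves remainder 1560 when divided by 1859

Combine the congruences pairwise.
gcd(962, 507) = 13 and 13 | (39 − 208), so the pair is consistent; merging gives x ≡ 12714 (mod 37518), where 37518 = lcm(962, 507).
gcd(37518, 1859) = 169 and 169 | (1560 − 12714), so the pair is consistent; merging gives x ≡ 12714 (mod 412698), where 412698 = lcm(37518, 1859).
The solution is unique modulo lcm(962, 507, 1859) = 412698.

12714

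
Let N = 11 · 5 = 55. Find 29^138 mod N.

31

Mod 11: 29 ≡ 7; by Fermat, exponent reduces to 138 mod 10 = 8; 7^8 ≡ 9 (mod 11).
Mod 5: 29 ≡ 4; by Fermat, exponent reduces to 138 mod 4 = 2; 4^2 ≡ 1 (mod 5).
Combine by CRT: x ≡ 9 (mod 11), x ≡ 1 (mod 5) ⇒ x ≡ 31 (mod 55).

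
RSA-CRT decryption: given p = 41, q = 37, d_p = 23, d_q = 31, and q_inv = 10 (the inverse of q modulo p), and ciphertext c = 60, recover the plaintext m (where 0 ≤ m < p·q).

1013

m₁ = c^(d_p) mod p: c ≡ 19 (mod 41), and 19^23 mod 41 = 29.
m₂ = c^(d_q) mod q: c ≡ 23 (mod 37), and 23^31 mod 37 = 14.
h = q_inv·(m₁ − m₂) mod p = 10·(29 − 14) mod 41 = 27.
m = m₂ + h·q = 14 + 27·37 = 1013.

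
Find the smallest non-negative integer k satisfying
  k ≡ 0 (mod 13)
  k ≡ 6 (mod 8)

From k ≡ 0 (mod 13) write k = 0 + 13t. Substituting into k ≡ 6 (mod 8) gives 13t ≡ 6 (mod 8), and since 5⁻¹ ≡ 5 (mod 8), t ≡ 6. Hence k ≡ 0 + 13·6 = 78 (mod 104).

78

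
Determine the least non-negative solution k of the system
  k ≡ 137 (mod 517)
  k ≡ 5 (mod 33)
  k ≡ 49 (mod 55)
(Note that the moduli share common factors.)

gcd(517, 33) = 11 and 11 | (5 − 137), so the pair is consistent; merging gives k ≡ 137 (mod 1551), where 1551 = lcm(517, 33).
gcd(1551, 55) = 11 and 11 | (49 − 137), so the pair is consistent; merging gives k ≡ 3239 (mod 7755), where 7755 = lcm(1551, 55).
The solution is unique modulo lcm(517, 33, 55) = 7755.

3239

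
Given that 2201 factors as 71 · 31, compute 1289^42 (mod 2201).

Mod 71: 1289 ≡ 11; 11^42 ≡ 57 (mod 71).
Mod 31: 1289 ≡ 18; by Fermat, exponent reduces to 42 mod 30 = 12; 18^12 ≡ 8 (mod 31).
Combine by CRT: x ≡ 57 (mod 71), x ≡ 8 (mod 31) ⇒ x ≡ 2116 (mod 2201).

2116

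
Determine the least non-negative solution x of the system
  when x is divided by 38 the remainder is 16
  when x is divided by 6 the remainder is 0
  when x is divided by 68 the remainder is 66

2106

Combine the congruences pairwise.
gcd(38, 6) = 2 and 2 | (0 − 16), so the pair is consistent; merging gives x ≡ 54 (mod 114), where 114 = lcm(38, 6).
gcd(114, 68) = 2 and 2 | (66 − 54), so the pair is consistent; merging gives x ≡ 2106 (mod 3876), where 3876 = lcm(114, 68).
The solution is unique modulo lcm(38, 6, 68) = 3876.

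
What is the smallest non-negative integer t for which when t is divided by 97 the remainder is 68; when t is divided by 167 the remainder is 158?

11514

From t ≡ 68 (mod 97) write t = 68 + 97s. Substituting into t ≡ 158 (mod 167) gives 97s ≡ 90 (mod 167), and since 97⁻¹ ≡ 31 (mod 167), s ≡ 118. Hence t ≡ 68 + 97·118 = 11514 (mod 16199).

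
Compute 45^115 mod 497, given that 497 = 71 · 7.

Mod 71: 45 ≡ 45; by Fermat, exponent reduces to 115 mod 70 = 45; 45^45 ≡ 32 (mod 71).
Mod 7: 45 ≡ 3; by Fermat, exponent reduces to 115 mod 6 = 1; 3^1 ≡ 3 (mod 7).
Combine by CRT: x ≡ 32 (mod 71), x ≡ 3 (mod 7) ⇒ x ≡ 458 (mod 497).

458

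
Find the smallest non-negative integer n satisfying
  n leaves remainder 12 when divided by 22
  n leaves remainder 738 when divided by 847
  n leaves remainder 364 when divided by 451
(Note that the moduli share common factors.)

Combine the congruences pairwise.
gcd(22, 847) = 11 and 11 | (738 − 12), so the pair is consistent; merging gives n ≡ 738 (mod 1694), where 1694 = lcm(22, 847).
gcd(1694, 451) = 11 and 11 | (364 − 738), so the pair is consistent; merging gives n ≡ 48170 (mod 69454), where 69454 = lcm(1694, 451).
The solution is unique modulo lcm(22, 847, 451) = 69454.

48170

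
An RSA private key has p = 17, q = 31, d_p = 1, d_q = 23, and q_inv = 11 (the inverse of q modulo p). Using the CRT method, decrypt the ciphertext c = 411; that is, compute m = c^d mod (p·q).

326

m₁ = c^(d_p) mod p: c ≡ 3 (mod 17), and 3^1 mod 17 = 3.
m₂ = c^(d_q) mod q: c ≡ 8 (mod 31), and 8^23 mod 31 = 16.
h = q_inv·(m₁ − m₂) mod p = 11·(3 − 16) mod 17 = 10.
m = m₂ + h·q = 16 + 10·31 = 326.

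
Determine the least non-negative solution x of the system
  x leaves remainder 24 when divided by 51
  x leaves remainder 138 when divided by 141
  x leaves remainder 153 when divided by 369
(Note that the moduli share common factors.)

201627

Combine the congruences pairwise.
gcd(51, 141) = 3 and 3 | (138 − 24), so the pair is consistent; merging gives x ≡ 279 (mod 2397), where 2397 = lcm(51, 141).
gcd(2397, 369) = 3 and 3 | (153 − 279), so the pair is consistent; merging gives x ≡ 201627 (mod 294831), where 294831 = lcm(2397, 369).
The solution is unique modulo lcm(51, 141, 369) = 294831.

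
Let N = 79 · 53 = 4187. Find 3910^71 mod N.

Mod 79: 3910 ≡ 39; 39^71 ≡ 30 (mod 79).
Mod 53: 3910 ≡ 41; by Fermat, exponent reduces to 71 mod 52 = 19; 41^19 ≡ 33 (mod 53).
Combine by CRT: x ≡ 30 (mod 79), x ≡ 33 (mod 53) ⇒ x ≡ 3743 (mod 4187).

3743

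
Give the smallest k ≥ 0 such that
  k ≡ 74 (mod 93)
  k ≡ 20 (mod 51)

632

gcd(93, 51) = 3 and 3 | (20 − 74), so the pair is consistent; merging gives k ≡ 632 (mod 1581), where 1581 = lcm(93, 51).
The solution is unique modulo lcm(93, 51) = 1581.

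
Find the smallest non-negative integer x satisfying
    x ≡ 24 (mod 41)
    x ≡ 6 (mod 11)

Combine the congruences pairwise.
From x ≡ 24 (mod 41) write x = 24 + 41t. Substituting into x ≡ 6 (mod 11) gives 41t ≡ 4 (mod 11), and since 8⁻¹ ≡ 7 (mod 11), t ≡ 6. Hence x ≡ 24 + 41·6 = 270 (mod 451).

270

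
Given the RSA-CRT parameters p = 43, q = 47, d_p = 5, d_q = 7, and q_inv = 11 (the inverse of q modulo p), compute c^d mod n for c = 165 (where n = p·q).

m₁ = c^(d_p) mod p: c ≡ 36 (mod 43), and 36^5 mod 43 = 6.
m₂ = c^(d_q) mod q: c ≡ 24 (mod 47), and 24^7 mod 47 = 18.
h = q_inv·(m₁ − m₂) mod p = 11·(6 − 18) mod 43 = 40.
m = m₂ + h·q = 18 + 40·47 = 1898.

1898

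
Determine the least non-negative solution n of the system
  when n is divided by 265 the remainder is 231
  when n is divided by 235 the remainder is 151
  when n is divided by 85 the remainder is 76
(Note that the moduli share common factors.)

65951

gcd(265, 235) = 5 and 5 | (151 − 231), so the pair is consistent; merging gives n ≡ 3676 (mod 12455), where 12455 = lcm(265, 235).
gcd(12455, 85) = 5 and 5 | (76 − 3676), so the pair is consistent; merging gives n ≡ 65951 (mod 211735), where 211735 = lcm(12455, 85).
The solution is unique modulo lcm(265, 235, 85) = 211735.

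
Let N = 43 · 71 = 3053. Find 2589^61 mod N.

Mod 43: 2589 ≡ 9; by Fermat, exponent reduces to 61 mod 42 = 19; 9^19 ≡ 17 (mod 43).
Mod 71: 2589 ≡ 33; 33^61 ≡ 67 (mod 71).
Combine by CRT: x ≡ 17 (mod 43), x ≡ 67 (mod 71) ⇒ x ≡ 2339 (mod 3053).

2339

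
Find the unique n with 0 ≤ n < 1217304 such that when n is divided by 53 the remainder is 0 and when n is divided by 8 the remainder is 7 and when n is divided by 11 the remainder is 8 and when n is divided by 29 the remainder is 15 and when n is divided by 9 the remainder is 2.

21359

The moduli are pairwise coprime; M = 53·8·11·29·9 = 1217304.
M/53 = 22968; 22968 ≡ 19 (mod 53); 19·14 ≡ 1, so inverse 14.
M/8 = 152163; 152163 ≡ 3 (mod 8); 3·3 ≡ 1, so inverse 3.
M/11 = 110664; 110664 ≡ 4 (mod 11); 4·3 ≡ 1, so inverse 3.
M/29 = 41976; 41976 ≡ 13 (mod 29); 13·9 ≡ 1, so inverse 9.
M/9 = 135256; 135256 ≡ 4 (mod 9); 4·7 ≡ 1, so inverse 7.
n ≡ 0·22968·14 + 7·152163·3 + 8·110664·3 + 15·41976·9 + 2·135256·7 = 13411703.
13411703 mod 1217304 = 21359.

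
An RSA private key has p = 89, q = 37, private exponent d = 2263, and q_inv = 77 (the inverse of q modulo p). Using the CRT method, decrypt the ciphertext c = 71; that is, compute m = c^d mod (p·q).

d_p = d mod (p−1) = 2263 mod 88 = 63; d_q = d mod (q−1) = 31.
m₁ = c^(d_p) mod p: c ≡ 71 (mod 89), and 71^63 mod 89 = 36.
m₂ = c^(d_q) mod q: c ≡ 34 (mod 37), and 34^31 mod 37 = 7.
h = q_inv·(m₁ − m₂) mod p = 77·(36 − 7) mod 89 = 8.
m = m₂ + h·q = 7 + 8·37 = 303.

303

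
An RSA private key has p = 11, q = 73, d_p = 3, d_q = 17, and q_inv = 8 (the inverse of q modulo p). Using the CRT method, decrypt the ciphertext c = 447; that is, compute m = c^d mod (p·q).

211

m₁ = c^(d_p) mod p: c ≡ 7 (mod 11), and 7^3 mod 11 = 2.
m₂ = c^(d_q) mod q: c ≡ 9 (mod 73), and 9^17 mod 73 = 65.
h = q_inv·(m₁ − m₂) mod p = 8·(2 − 65) mod 11 = 2.
m = m₂ + h·q = 65 + 2·73 = 211.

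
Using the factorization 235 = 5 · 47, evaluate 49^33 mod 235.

84

Mod 5: 49 ≡ 4; by Fermat, exponent reduces to 33 mod 4 = 1; 4^1 ≡ 4 (mod 5).
Mod 47: 49 ≡ 2; 2^33 ≡ 37 (mod 47).
Combine by CRT: x ≡ 4 (mod 5), x ≡ 37 (mod 47) ⇒ x ≡ 84 (mod 235).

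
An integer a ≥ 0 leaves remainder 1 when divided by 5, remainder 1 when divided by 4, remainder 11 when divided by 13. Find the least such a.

141

The moduli are pairwise coprime; N = 5·4·13 = 260.
N/5 = 52; 52 ≡ 2 (mod 5); 2·3 ≡ 1, so inverse 3.
N/4 = 65; 65 ≡ 1 (mod 4), inverse 1.
N/13 = 20; 20 ≡ 7 (mod 13); 7·2 ≡ 1, so inverse 2.
a ≡ 1·52·3 + 1·65·1 + 11·20·2 = 661.
661 mod 260 = 141.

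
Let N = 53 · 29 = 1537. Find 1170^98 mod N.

1159

Mod 53: 1170 ≡ 4; by Fermat, exponent reduces to 98 mod 52 = 46; 4^46 ≡ 46 (mod 53).
Mod 29: 1170 ≡ 10; by Fermat, exponent reduces to 98 mod 28 = 14; 10^14 ≡ 28 (mod 29).
Combine by CRT: x ≡ 46 (mod 53), x ≡ 28 (mod 29) ⇒ x ≡ 1159 (mod 1537).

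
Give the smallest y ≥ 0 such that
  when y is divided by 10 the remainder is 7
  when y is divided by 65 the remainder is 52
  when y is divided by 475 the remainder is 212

gcd(10, 65) = 5 and 5 | (52 − 7), so the pair is consistent; merging gives y ≡ 117 (mod 130), where 130 = lcm(10, 65).
gcd(130, 475) = 5 and 5 | (212 − 117), so the pair is consistent; merging gives y ≡ 2587 (mod 12350), where 12350 = lcm(130, 475).
The solution is unique modulo lcm(10, 65, 475) = 12350.

2587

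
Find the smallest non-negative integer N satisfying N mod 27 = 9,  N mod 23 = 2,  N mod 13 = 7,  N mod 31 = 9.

106308

The moduli are pairwise coprime; M = 27·23·13·31 = 250263.
M/27 = 9269; 9269 ≡ 8 (mod 27); 8·17 ≡ 1, so inverse 17.
M/23 = 10881; 10881 ≡ 2 (mod 23); 2·12 ≡ 1, so inverse 12.
M/13 = 19251; 19251 ≡ 11 (mod 13); 11·6 ≡ 1, so inverse 6.
M/31 = 8073; 8073 ≡ 13 (mod 31); 13·12 ≡ 1, so inverse 12.
N ≡ 9·9269·17 + 2·10881·12 + 7·19251·6 + 9·8073·12 = 3359727.
3359727 mod 250263 = 106308.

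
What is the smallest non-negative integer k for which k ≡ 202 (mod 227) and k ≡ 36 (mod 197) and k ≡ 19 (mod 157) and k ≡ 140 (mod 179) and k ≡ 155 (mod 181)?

57460840260

The moduli are pairwise coprime; N = 227·197·157·179·181 = 227469588317.
N/227 = 1002068671; 1002068671 ≡ 98 (mod 227); 98·183 ≡ 1, so inverse 183.
N/197 = 1154667961; 1154667961 ≡ 135 (mod 197); 135·54 ≡ 1, so inverse 54.
N/157 = 1448850881; 1448850881 ≡ 88 (mod 157); 88·91 ≡ 1, so inverse 91.
N/179 = 1270779823; 1270779823 ≡ 111 (mod 179); 111·50 ≡ 1, so inverse 50.
N/181 = 1256738057; 1256738057 ≡ 33 (mod 181); 33·11 ≡ 1, so inverse 11.
k ≡ 202·1002068671·183 + 36·1154667961·54 + 19·1448850881·91 + 140·1270779823·50 + 155·1256738057·11 = 52830405329804.
52830405329804 mod 227469588317 = 57460840260.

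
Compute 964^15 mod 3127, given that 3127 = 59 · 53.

842

Mod 59: 964 ≡ 20; 20^15 ≡ 16 (mod 59).
Mod 53: 964 ≡ 10; 10^15 ≡ 47 (mod 53).
Combine by CRT: x ≡ 16 (mod 59), x ≡ 47 (mod 53) ⇒ x ≡ 842 (mod 3127).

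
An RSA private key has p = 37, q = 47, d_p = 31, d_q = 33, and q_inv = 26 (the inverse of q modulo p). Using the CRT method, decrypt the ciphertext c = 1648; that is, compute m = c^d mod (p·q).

1145

m₁ = c^(d_p) mod p: c ≡ 20 (mod 37), and 20^31 mod 37 = 35.
m₂ = c^(d_q) mod q: c ≡ 3 (mod 47), and 3^33 mod 47 = 17.
h = q_inv·(m₁ − m₂) mod p = 26·(35 − 17) mod 37 = 24.
m = m₂ + h·q = 17 + 24·47 = 1145.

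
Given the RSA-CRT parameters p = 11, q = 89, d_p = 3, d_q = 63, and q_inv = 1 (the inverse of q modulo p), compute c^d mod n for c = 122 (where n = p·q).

859

m₁ = c^(d_p) mod p: c ≡ 1 (mod 11), and 1^3 mod 11 = 1.
m₂ = c^(d_q) mod q: c ≡ 33 (mod 89), and 33^63 mod 89 = 58.
h = q_inv·(m₁ − m₂) mod p = 1·(1 − 58) mod 11 = 9.
m = m₂ + h·q = 58 + 9·89 = 859.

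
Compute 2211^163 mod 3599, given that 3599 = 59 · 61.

2090

Mod 59: 2211 ≡ 28; by Fermat, exponent reduces to 163 mod 58 = 47; 28^47 ≡ 25 (mod 59).
Mod 61: 2211 ≡ 15; by Fermat, exponent reduces to 163 mod 60 = 43; 15^43 ≡ 16 (mod 61).
Combine by CRT: x ≡ 25 (mod 59), x ≡ 16 (mod 61) ⇒ x ≡ 2090 (mod 3599).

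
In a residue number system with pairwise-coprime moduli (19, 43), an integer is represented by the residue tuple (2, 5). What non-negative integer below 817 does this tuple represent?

306

From x ≡ 2 (mod 19) write x = 2 + 19t. Substituting into x ≡ 5 (mod 43) gives 19t ≡ 3 (mod 43), and since 19⁻¹ ≡ 34 (mod 43), t ≡ 16. Hence x ≡ 2 + 19·16 = 306 (mod 817).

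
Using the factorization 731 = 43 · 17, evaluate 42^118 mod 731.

259

Mod 43: 42 ≡ 42; by Fermat, exponent reduces to 118 mod 42 = 34; 42^34 ≡ 1 (mod 43).
Mod 17: 42 ≡ 8; by Fermat, exponent reduces to 118 mod 16 = 6; 8^6 ≡ 4 (mod 17).
Combine by CRT: x ≡ 1 (mod 43), x ≡ 4 (mod 17) ⇒ x ≡ 259 (mod 731).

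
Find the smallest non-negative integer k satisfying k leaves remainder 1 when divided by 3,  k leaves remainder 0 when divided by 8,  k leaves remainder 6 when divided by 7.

The moduli are pairwise coprime; N = 3·8·7 = 168.
N/3 = 56; 56 ≡ 2 (mod 3); 2·2 ≡ 1, so inverse 2.
N/8 = 21; 21 ≡ 5 (mod 8); 5·5 ≡ 1, so inverse 5.
N/7 = 24; 24 ≡ 3 (mod 7); 3·5 ≡ 1, so inverse 5.
k ≡ 1·56·2 + 0·21·5 + 6·24·5 = 832.
832 mod 168 = 160.

160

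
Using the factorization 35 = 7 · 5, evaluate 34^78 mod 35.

1

Mod 7: 34 ≡ 6; since 6 | 78, by Fermat 6^78 ≡ 1 (mod 7).
Mod 5: 34 ≡ 4; by Fermat, exponent reduces to 78 mod 4 = 2; 4^2 ≡ 1 (mod 5).
Combine by CRT: x ≡ 1 (mod 7), x ≡ 1 (mod 5) ⇒ x ≡ 1 (mod 35).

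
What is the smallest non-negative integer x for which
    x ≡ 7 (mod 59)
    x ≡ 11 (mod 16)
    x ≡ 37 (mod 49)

From x ≡ 7 (mod 59) write x = 7 + 59t. Substituting into x ≡ 11 (mod 16) gives 59t ≡ 4 (mod 16), and since 11⁻¹ ≡ 3 (mod 16), t ≡ 12. Hence x ≡ 7 + 59·12 = 715 (mod 944).
From x ≡ 715 (mod 944) write x = 715 + 944t. Substituting into x ≡ 37 (mod 49) gives 944t ≡ 8 (mod 49), and since 13⁻¹ ≡ 34 (mod 49), t ≡ 27. Hence x ≡ 715 + 944·27 = 26203 (mod 46256).

26203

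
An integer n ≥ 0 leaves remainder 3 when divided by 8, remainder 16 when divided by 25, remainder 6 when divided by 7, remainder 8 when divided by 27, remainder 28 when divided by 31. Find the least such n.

The moduli are pairwise coprime; M = 8·25·7·27·31 = 1171800.
M/8 = 146475; 146475 ≡ 3 (mod 8); 3·3 ≡ 1, so inverse 3.
M/25 = 46872; 46872 ≡ 22 (mod 25); 22·8 ≡ 1, so inverse 8.
M/7 = 167400; 167400 ≡ 2 (mod 7); 2·4 ≡ 1, so inverse 4.
M/27 = 43400; 43400 ≡ 11 (mod 27); 11·5 ≡ 1, so inverse 5.
M/31 = 37800; 37800 ≡ 11 (mod 31); 11·17 ≡ 1, so inverse 17.
n ≡ 3·146475·3 + 16·46872·8 + 6·167400·4 + 8·43400·5 + 28·37800·17 = 31064291.
31064291 mod 1171800 = 597491.

597491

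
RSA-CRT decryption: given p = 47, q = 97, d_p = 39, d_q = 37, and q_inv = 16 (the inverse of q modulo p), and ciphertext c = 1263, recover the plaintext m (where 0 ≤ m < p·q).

4030

m₁ = c^(d_p) mod p: c ≡ 41 (mod 47), and 41^39 mod 47 = 35.
m₂ = c^(d_q) mod q: c ≡ 2 (mod 97), and 2^37 mod 97 = 53.
h = q_inv·(m₁ − m₂) mod p = 16·(35 − 53) mod 47 = 41.
m = m₂ + h·q = 53 + 41·97 = 4030.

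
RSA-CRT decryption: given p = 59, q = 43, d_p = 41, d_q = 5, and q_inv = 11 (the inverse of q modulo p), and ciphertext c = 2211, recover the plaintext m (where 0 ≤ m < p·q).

492

m₁ = c^(d_p) mod p: c ≡ 28 (mod 59), and 28^41 mod 59 = 20.
m₂ = c^(d_q) mod q: c ≡ 18 (mod 43), and 18^5 mod 43 = 19.
h = q_inv·(m₁ − m₂) mod p = 11·(20 − 19) mod 59 = 11.
m = m₂ + h·q = 19 + 11·43 = 492.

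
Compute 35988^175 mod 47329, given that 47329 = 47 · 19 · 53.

Mod 47: 35988 ≡ 33; by Fermat, exponent reduces to 175 mod 46 = 37; 33^37 ≡ 35 (mod 47).
Mod 19: 35988 ≡ 2; by Fermat, exponent reduces to 175 mod 18 = 13; 2^13 ≡ 3 (mod 19).
Mod 53: 35988 ≡ 1; by Fermat, exponent reduces to 175 mod 52 = 19; 1^19 ≡ 1 (mod 53).
Combine by CRT: x ≡ 35 (mod 47), x ≡ 3 (mod 19), x ≡ 1 (mod 53) ⇒ x ≡ 46800 (mod 47329).

46800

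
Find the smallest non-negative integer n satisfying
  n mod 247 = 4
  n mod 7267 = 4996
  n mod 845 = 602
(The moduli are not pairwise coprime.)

Combine the congruences pairwise.
gcd(247, 7267) = 13 and 13 | (4996 − 4), so the pair is consistent; merging gives n ≡ 70399 (mod 138073), where 138073 = lcm(247, 7267).
gcd(138073, 845) = 169 and 169 | (602 − 70399), so the pair is consistent; merging gives n ≡ 208472 (mod 690365), where 690365 = lcm(138073, 845).
The solution is unique modulo lcm(247, 7267, 845) = 690365.

208472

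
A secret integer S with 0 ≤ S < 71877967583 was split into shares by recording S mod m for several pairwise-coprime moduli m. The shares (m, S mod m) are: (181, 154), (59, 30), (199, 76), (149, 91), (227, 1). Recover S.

The moduli are pairwise coprime; N = 181·59·199·149·227 = 71877967583.
N/181 = 397115843; 397115843 ≡ 33 (mod 181); 33·11 ≡ 1, so inverse 11.
N/59 = 1218270637; 1218270637 ≡ 51 (mod 59); 51·22 ≡ 1, so inverse 22.
N/199 = 361195817; 361195817 ≡ 71 (mod 199); 71·185 ≡ 1, so inverse 185.
N/149 = 482402467; 482402467 ≡ 67 (mod 149); 67·129 ≡ 1, so inverse 129.
N/227 = 316643029; 316643029 ≡ 48 (mod 227); 48·175 ≡ 1, so inverse 175.
S ≡ 154·397115843·11 + 30·1218270637·22 + 76·361195817·185 + 91·482402467·129 + 1·316643029·175 = 12273521135670.
12273521135670 mod 71877967583 = 54266646560.

54266646560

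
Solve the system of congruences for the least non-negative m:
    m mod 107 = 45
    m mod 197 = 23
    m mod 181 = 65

3668754

The moduli are pairwise coprime; N = 107·197·181 = 3815299.
N/107 = 35657; 35657 ≡ 26 (mod 107); 26·70 ≡ 1, so inverse 70.
N/197 = 19367; 19367 ≡ 61 (mod 197); 61·42 ≡ 1, so inverse 42.
N/181 = 21079; 21079 ≡ 83 (mod 181); 83·24 ≡ 1, so inverse 24.
m ≡ 45·35657·70 + 23·19367·42 + 65·21079·24 = 163911312.
163911312 mod 3815299 = 3668754.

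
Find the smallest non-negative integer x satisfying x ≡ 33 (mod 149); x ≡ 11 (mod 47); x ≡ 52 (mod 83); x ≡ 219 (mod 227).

103708801

Combine the congruences pairwise.
From x ≡ 33 (mod 149) write x = 33 + 149t. Substituting into x ≡ 11 (mod 47) gives 149t ≡ 25 (mod 47), and since 8⁻¹ ≡ 6 (mod 47), t ≡ 9. Hence x ≡ 33 + 149·9 = 1374 (mod 7003).
From x ≡ 1374 (mod 7003) write x = 1374 + 7003t. Substituting into x ≡ 52 (mod 83) gives 7003t ≡ 6 (mod 83), and since 31⁻¹ ≡ 75 (mod 83), t ≡ 35. Hence x ≡ 1374 + 7003·35 = 246479 (mod 581249).
From x ≡ 246479 (mod 581249) write x = 246479 + 581249t. Substituting into x ≡ 219 (mod 227) gives 581249t ≡ 35 (mod 227), and since 129⁻¹ ≡ 44 (mod 227), t ≡ 178. Hence x ≡ 246479 + 581249·178 = 103708801 (mod 131943523).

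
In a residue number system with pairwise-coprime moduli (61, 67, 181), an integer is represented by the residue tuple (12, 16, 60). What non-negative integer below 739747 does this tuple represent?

From x ≡ 12 (mod 61) write x = 12 + 61t. Substituting into x ≡ 16 (mod 67) gives 61t ≡ 4 (mod 67), and since 61⁻¹ ≡ 11 (mod 67), t ≡ 44. Hence x ≡ 12 + 61·44 = 2696 (mod 4087).
From x ≡ 2696 (mod 4087) write x = 2696 + 4087t. Substituting into x ≡ 60 (mod 181) gives 4087t ≡ 79 (mod 181), and since 105⁻¹ ≡ 50 (mod 181), t ≡ 149. Hence x ≡ 2696 + 4087·149 = 611659 (mod 739747).

611659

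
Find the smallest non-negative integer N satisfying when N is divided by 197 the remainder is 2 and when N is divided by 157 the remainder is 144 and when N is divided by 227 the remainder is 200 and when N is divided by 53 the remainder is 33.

238118433

The moduli are pairwise coprime; M = 197·157·227·53 = 372106799.
M/197 = 1888867; 1888867 ≡ 31 (mod 197); 31·89 ≡ 1, so inverse 89.
M/157 = 2370107; 2370107 ≡ 35 (mod 157); 35·9 ≡ 1, so inverse 9.
M/227 = 1639237; 1639237 ≡ 70 (mod 227); 70·120 ≡ 1, so inverse 120.
M/53 = 7020883; 7020883 ≡ 26 (mod 53); 26·51 ≡ 1, so inverse 51.
N ≡ 2·1888867·89 + 144·2370107·9 + 200·1639237·120 + 33·7020883·51 = 54565711087.
54565711087 mod 372106799 = 238118433.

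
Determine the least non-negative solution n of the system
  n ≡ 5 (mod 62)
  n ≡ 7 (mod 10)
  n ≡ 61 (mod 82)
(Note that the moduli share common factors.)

4407

gcd(62, 10) = 2 and 2 | (7 − 5), so the pair is consistent; merging gives n ≡ 67 (mod 310), where 310 = lcm(62, 10).
gcd(310, 82) = 2 and 2 | (61 − 67), so the pair is consistent; merging gives n ≡ 4407 (mod 12710), where 12710 = lcm(310, 82).
The solution is unique modulo lcm(62, 10, 82) = 12710.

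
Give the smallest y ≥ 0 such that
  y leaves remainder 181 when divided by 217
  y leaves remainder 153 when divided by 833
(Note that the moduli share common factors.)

gcd(217, 833) = 7 and 7 | (153 − 181), so the pair is consistent; merging gives y ≡ 20145 (mod 25823), where 25823 = lcm(217, 833).
The solution is unique modulo lcm(217, 833) = 25823.

20145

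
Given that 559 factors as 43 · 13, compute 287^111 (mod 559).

495

Mod 43: 287 ≡ 29; by Fermat, exponent reduces to 111 mod 42 = 27; 29^27 ≡ 22 (mod 43).
Mod 13: 287 ≡ 1; by Fermat, exponent reduces to 111 mod 12 = 3; 1^3 ≡ 1 (mod 13).
Combine by CRT: x ≡ 22 (mod 43), x ≡ 1 (mod 13) ⇒ x ≡ 495 (mod 559).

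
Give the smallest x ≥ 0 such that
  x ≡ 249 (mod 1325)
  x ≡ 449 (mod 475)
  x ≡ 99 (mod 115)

73124

Combine the congruences pairwise.
gcd(1325, 475) = 25 and 25 | (449 − 249), so the pair is consistent; merging gives x ≡ 22774 (mod 25175), where 25175 = lcm(1325, 475).
gcd(25175, 115) = 5 and 5 | (99 − 22774), so the pair is consistent; merging gives x ≡ 73124 (mod 579025), where 579025 = lcm(25175, 115).
The solution is unique modulo lcm(1325, 475, 115) = 579025.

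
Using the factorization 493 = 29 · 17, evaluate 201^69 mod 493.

Mod 29: 201 ≡ 27; by Fermat, exponent reduces to 69 mod 28 = 13; 27^13 ≡ 15 (mod 29).
Mod 17: 201 ≡ 14; by Fermat, exponent reduces to 69 mod 16 = 5; 14^5 ≡ 12 (mod 17).
Combine by CRT: x ≡ 15 (mod 29), x ≡ 12 (mod 17) ⇒ x ≡ 131 (mod 493).

131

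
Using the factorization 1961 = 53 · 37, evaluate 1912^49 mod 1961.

Mod 53: 1912 ≡ 4; 4^49 ≡ 29 (mod 53).
Mod 37: 1912 ≡ 25; by Fermat, exponent reduces to 49 mod 36 = 13; 25^13 ≡ 21 (mod 37).
Combine by CRT: x ≡ 29 (mod 53), x ≡ 21 (mod 37) ⇒ x ≡ 983 (mod 1961).

983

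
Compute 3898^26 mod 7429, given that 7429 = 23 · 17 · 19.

519

Mod 23: 3898 ≡ 11; by Fermat, exponent reduces to 26 mod 22 = 4; 11^4 ≡ 13 (mod 23).
Mod 17: 3898 ≡ 5; by Fermat, exponent reduces to 26 mod 16 = 10; 5^10 ≡ 9 (mod 17).
Mod 19: 3898 ≡ 3; by Fermat, exponent reduces to 26 mod 18 = 8; 3^8 ≡ 6 (mod 19).
Combine by CRT: x ≡ 13 (mod 23), x ≡ 9 (mod 17), x ≡ 6 (mod 19) ⇒ x ≡ 519 (mod 7429).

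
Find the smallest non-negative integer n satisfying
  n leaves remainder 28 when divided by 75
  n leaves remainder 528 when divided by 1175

2878

gcd(75, 1175) = 25 and 25 | (528 − 28), so the pair is consistent; merging gives n ≡ 2878 (mod 3525), where 3525 = lcm(75, 1175).
The solution is unique modulo lcm(75, 1175) = 3525.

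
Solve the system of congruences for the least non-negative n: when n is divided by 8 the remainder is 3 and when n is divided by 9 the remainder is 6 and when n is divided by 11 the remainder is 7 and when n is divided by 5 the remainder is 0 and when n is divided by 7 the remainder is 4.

From n ≡ 3 (mod 8) write n = 3 + 8t. Substituting into n ≡ 6 (mod 9) gives 8t ≡ 3 (mod 9), and since 8⁻¹ ≡ 8 (mod 9), t ≡ 6. Hence n ≡ 3 + 8·6 = 51 (mod 72).
From n ≡ 51 (mod 72) write n = 51 + 72t. Substituting into n ≡ 7 (mod 11) gives 72t ≡ 0 (mod 11), and since 6⁻¹ ≡ 2 (mod 11), t ≡ 0. Hence n ≡ 51 + 72·0 = 51 (mod 792).
From n ≡ 51 (mod 792) write n = 51 + 792t. Substituting into n ≡ 0 (mod 5) gives 792t ≡ 4 (mod 5), and since 2⁻¹ ≡ 3 (mod 5), t ≡ 2. Hence n ≡ 51 + 792·2 = 1635 (mod 3960).
From n ≡ 1635 (mod 3960) write n = 1635 + 3960t. Substituting into n ≡ 4 (mod 7) gives 3960t ≡ 0 (mod 7), and since 5⁻¹ ≡ 3 (mod 7), t ≡ 0. Hence n ≡ 1635 + 3960·0 = 1635 (mod 27720).

1635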